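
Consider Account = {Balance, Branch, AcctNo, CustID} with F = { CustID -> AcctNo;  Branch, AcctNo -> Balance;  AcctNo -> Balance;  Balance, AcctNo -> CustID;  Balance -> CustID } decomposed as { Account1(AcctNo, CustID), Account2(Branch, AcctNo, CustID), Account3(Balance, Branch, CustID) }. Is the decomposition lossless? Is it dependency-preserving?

Lossless test (chase): Rows 1 and 3 agree on CustID; apply CustID→AcctNo and equate their AcctNo entries. Rows 2 and 3 agree on Branch, AcctNo; apply Branch, AcctNo→Balance and equate their Balance entries. Rows 1 and 2 agree on AcctNo; apply AcctNo→Balance and equate their Balance entries. Row 2 is now all distinguished symbols — the join is lossless.
Dependency preservation: Branch, AcctNo → Balance; AcctNo → Balance; Balance, AcctNo → CustID are not contained in any single fragment, but the restricted closure of each left-hand side across the fragments still reaches the right-hand side; the remaining FDs each lie inside some fragment. All dependencies are preserved.

lossless and dependency-preserving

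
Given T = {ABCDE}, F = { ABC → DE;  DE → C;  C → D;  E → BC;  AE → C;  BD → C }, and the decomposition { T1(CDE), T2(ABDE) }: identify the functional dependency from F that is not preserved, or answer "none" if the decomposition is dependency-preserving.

BD → C

Check BD → C: no single fragment contains all of {BCD}, and the restricted closure of {BD} across the fragments never reaches {C}.
ABC → DE is preserved.
DE → C is preserved.
C → D is preserved.
E → BC is preserved.
AE → C is preserved.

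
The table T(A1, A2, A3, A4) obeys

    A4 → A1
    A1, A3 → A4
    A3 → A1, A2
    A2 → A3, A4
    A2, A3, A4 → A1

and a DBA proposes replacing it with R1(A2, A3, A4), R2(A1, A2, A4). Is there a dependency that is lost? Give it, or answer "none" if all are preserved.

none

A4 → A1 lies within R2.
A1, A3 → A4: restricted closure across fragments reaches A4.
A3 → A1, A2: restricted closure across fragments reaches A1, A2.
A2 → A3, A4 lies within R1.
A2, A3, A4 → A1: restricted closure across fragments reaches A1.
Every dependency is enforceable on the fragments, so the decomposition is dependency-preserving.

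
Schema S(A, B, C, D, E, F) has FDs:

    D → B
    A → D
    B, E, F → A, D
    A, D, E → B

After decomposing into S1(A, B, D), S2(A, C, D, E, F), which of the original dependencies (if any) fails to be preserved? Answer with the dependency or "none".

B, E, F → A, D

Check B, E, F → A, D: no single fragment contains all of {A, B, D, E, F}, and the restricted closure of {B, E, F} across the fragments never reaches {A, D}.
D → B is preserved.
A → D is preserved.
A, D, E → B is preserved.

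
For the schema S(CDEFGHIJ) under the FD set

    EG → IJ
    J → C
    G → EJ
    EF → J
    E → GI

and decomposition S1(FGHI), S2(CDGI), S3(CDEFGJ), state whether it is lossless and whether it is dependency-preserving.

Lossless test (chase): Rows 1 and 2 agree on G; apply G→EJ and equate their EJ entries. Rows 1 and 3 agree on G; apply G→EJ and equate their EJ entries. Rows 1 and 3 agree on E; apply E→GI and equate their GI entries. Rows 1 and 2 agree on J; apply J→C and equate their C entries. No row becomes fully distinguished — the join is lossy.
Dependency preservation: EG → IJ; E → GI are not contained in any single fragment, but the restricted closure of each left-hand side across the fragments still reaches the right-hand side; the remaining FDs each lie inside some fragment. All dependencies are preserved.

lossy but dependency-preserving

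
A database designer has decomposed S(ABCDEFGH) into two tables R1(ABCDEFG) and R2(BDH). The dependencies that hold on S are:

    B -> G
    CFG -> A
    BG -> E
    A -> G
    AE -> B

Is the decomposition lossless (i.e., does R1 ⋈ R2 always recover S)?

No

Common attributes: R1 ∩ R2 = {BD}.
Closure of {BD}: B → G applies, adding G; BG → E applies, adding E. So (BD)⁺ = {BDEG}.
The closure contains neither all of R1 = {ABCDEFG} nor all of R2 = {BDH}, so the common attributes are not a superkey of either fragment. The join is lossy.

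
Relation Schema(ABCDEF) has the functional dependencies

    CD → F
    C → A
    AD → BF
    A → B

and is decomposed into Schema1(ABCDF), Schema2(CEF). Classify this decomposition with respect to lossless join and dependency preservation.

Lossless test: (CF)⁺ = {ABCF}, which is a superkey of neither fragment — lossy.
Dependency preservation: every FD's attributes lie within a single fragment, so each can be enforced locally — preserved.

lossy but dependency-preserving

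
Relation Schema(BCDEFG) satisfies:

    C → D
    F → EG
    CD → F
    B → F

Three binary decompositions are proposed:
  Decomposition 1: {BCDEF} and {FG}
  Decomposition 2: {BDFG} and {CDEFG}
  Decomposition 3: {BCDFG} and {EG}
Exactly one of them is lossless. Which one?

Decomposition 1

Decomposition 1: common = {F}, closure = {EFG} → lossless.
Decomposition 2: common = {DFG}, closure = {DEFG} → lossy.
Decomposition 3: common = {G}, closure = {G} → lossy.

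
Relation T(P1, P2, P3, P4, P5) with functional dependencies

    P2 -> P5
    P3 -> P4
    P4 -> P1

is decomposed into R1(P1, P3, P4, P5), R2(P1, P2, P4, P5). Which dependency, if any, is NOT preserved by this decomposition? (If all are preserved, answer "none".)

none

P2 → P5 lies within R2.
P3 → P4 lies within R1.
P4 → P1 lies within R1.
Every dependency is enforceable on the fragments, so the decomposition is dependency-preserving.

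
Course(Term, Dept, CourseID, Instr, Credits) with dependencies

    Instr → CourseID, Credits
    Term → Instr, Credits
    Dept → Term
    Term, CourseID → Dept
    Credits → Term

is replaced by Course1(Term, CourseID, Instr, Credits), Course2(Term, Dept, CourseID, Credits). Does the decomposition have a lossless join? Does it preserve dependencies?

lossless and dependency-preserving

Lossless test: (Term, CourseID, Credits)⁺ = {Term, Dept, CourseID, Instr, Credits}, which contains all of one fragment — lossless.
Dependency preservation: every FD's attributes lie within a single fragment, so each can be enforced locally — preserved.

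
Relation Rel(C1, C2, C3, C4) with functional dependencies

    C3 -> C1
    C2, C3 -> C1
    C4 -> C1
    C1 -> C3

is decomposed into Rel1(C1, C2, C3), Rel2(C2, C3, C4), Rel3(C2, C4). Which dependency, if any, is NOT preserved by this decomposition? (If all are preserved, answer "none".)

C3 → C1 lies within Rel1.
C2, C3 → C1 lies within Rel1.
C4 → C1: restricted closure across fragments reaches C1.
C1 → C3 lies within Rel1.
Every dependency is enforceable on the fragments, so the decomposition is dependency-preserving.

none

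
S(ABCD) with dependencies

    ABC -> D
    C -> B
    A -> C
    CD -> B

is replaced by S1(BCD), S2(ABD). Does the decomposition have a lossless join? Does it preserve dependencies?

Lossless test: (BD)⁺ = {BD}, which is a superkey of neither fragment — lossy.
Dependency preservation: the restricted closure of {A} across the fragments never reaches {C}, so A → C cannot be enforced without a join — not preserved.

lossy and not dependency-preserving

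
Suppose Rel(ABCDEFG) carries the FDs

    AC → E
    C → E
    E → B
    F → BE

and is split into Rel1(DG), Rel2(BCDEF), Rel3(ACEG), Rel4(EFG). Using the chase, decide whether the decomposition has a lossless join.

No

Chase test. Columns are ABCDEFG; row i has aⱼ where attribute j ∈ Reli, else bᵢⱼ.
Initial tableau (one row per fragment):
  row 1: b11 b12 b13 a4 b15 b16 a7
  row 2: b21 a2 a3 a4 a5 a6 b27
  row 3: a1 b32 a3 b34 a5 b36 a7
  row 4: b41 b42 b43 b44 a5 a6 a7
Rows 2 and 3 agree on E; apply E→B and equate their B entries.
Rows 2 and 4 agree on E; apply E→B and equate their B entries.
No row becomes fully distinguished — the join is lossy.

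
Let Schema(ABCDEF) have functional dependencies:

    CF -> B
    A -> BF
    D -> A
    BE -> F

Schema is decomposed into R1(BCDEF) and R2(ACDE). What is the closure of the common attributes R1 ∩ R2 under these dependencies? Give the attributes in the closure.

R1 ∩ R2 = {CDE}.
D → A applies, adding A
A → BF applies, adding BF
Closure: {ABCDEF}.

ABCDEF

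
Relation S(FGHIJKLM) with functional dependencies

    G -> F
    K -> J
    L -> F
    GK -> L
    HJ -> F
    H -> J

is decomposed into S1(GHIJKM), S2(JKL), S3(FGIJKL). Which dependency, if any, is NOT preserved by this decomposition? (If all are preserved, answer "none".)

Check HJ → F: no single fragment contains all of {FHJ}, and the restricted closure of {HJ} across the fragments never reaches {F}.
G → F is preserved.
K → J is preserved.
L → F is preserved.
GK → L is preserved.
H → J is preserved.

HJ -> F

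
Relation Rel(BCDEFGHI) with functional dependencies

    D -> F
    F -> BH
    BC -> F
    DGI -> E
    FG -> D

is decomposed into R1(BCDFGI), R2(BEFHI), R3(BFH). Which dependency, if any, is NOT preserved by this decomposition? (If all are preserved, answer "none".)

Check DGI → E: no single fragment contains all of {DEGI}, and the restricted closure of {DGI} across the fragments never reaches {E}.
D → F is preserved.
F → BH is preserved.
BC → F is preserved.
FG → D is preserved.

DGI -> E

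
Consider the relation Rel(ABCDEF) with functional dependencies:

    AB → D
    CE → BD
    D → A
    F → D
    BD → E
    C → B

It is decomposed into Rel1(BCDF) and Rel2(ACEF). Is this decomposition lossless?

Common attributes: Rel1 ∩ Rel2 = {CF}.
Closure of {CF}: F → D applies, adding D; C → B applies, adding B; D → A applies, adding A; BD → E applies, adding E. So (CF)⁺ = {ABCDEF}.
This closure contains every attribute of Rel1, so Rel1 ∩ Rel2 → Rel1. The join is lossless.

Yes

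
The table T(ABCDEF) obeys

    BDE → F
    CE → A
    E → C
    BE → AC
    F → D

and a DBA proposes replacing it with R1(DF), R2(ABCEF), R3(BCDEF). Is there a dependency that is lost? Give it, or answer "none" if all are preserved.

BDE → F lies within R3.
CE → A lies within R2.
E → C lies within R2.
BE → AC lies within R2.
F → D lies within R1.
Every dependency is enforceable on the fragments, so the decomposition is dependency-preserving.

none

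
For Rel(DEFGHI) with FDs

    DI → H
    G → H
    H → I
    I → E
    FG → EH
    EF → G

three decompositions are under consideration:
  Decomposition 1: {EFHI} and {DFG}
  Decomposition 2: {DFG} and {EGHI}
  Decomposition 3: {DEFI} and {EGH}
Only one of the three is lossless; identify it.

Decomposition 2

Decomposition 1: common = {F}, closure = {F} → lossy.
Decomposition 2: common = {G}, closure = {EGHI} → lossless.
Decomposition 3: common = {E}, closure = {E} → lossy.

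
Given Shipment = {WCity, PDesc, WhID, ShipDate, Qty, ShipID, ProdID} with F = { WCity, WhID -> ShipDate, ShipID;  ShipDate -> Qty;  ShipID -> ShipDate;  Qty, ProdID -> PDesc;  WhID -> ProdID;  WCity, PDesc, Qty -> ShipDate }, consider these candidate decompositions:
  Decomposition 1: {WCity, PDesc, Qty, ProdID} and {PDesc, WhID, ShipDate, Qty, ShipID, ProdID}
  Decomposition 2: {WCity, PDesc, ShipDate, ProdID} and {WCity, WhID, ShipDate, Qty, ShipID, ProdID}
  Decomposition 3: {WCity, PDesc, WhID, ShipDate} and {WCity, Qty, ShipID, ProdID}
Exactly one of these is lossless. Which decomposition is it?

Decomposition 1: common = {PDesc, Qty, ProdID}, closure = {PDesc, Qty, ProdID} → lossy.
Decomposition 2: common = {WCity, ShipDate, ProdID}, closure = {WCity, PDesc, ShipDate, Qty, ProdID} → lossless.
Decomposition 3: common = {WCity}, closure = {WCity} → lossy.

Decomposition 2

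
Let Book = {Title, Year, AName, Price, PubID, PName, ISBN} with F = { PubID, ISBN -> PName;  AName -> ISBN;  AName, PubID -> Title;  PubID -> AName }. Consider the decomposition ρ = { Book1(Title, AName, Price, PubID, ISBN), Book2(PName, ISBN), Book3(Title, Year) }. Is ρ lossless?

Chase test. Columns are Title, Year, AName, Price, PubID, PName, ISBN; row i has aⱼ where attribute j ∈ Booki, else bᵢⱼ.
Initial tableau (one row per fragment):
  row 1: a1 b12 a3 a4 a5 b16 a7
  row 2: b21 b22 b23 b24 b25 a6 a7
  row 3: a1 a2 b33 b34 b35 b36 b37
No row becomes fully distinguished — the join is lossy.

No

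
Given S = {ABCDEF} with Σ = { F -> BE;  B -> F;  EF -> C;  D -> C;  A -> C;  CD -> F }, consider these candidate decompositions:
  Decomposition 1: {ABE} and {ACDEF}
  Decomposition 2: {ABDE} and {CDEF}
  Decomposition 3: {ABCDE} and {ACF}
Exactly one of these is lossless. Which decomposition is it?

Decomposition 2

Decomposition 1: common = {AE}, closure = {ACE} → lossy.
Decomposition 2: common = {DE}, closure = {BCDEF} → lossless.
Decomposition 3: common = {AC}, closure = {AC} → lossy.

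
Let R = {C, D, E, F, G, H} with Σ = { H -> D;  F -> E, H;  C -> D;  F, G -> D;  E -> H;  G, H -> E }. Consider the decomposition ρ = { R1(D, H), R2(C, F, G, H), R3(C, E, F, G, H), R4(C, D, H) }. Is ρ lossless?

Chase test. Columns are C, D, E, F, G, H; row i has aⱼ where attribute j ∈ Ri, else bᵢⱼ.
Initial tableau (one row per fragment):
  row 1: b11 a2 b13 b14 b15 a6
  row 2: a1 b22 b23 a4 a5 a6
  row 3: a1 b32 a3 a4 a5 a6
  row 4: a1 a2 b43 b44 b45 a6
Rows 1 and 2 agree on H; apply H→D and equate their D entries.
Rows 1 and 3 agree on H; apply H→D and equate their D entries.
Rows 2 and 3 agree on F; apply F→E, H and equate their E, H entries.
Row 2 is now all distinguished symbols — the join is lossless.

Yes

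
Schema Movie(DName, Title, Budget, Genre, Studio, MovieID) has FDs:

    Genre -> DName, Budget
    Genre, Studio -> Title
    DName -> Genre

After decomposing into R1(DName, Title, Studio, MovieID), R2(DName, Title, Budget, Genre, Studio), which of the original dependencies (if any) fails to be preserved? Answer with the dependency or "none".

none

Genre → DName, Budget lies within R2.
Genre, Studio → Title lies within R2.
DName → Genre lies within R2.
Every dependency is enforceable on the fragments, so the decomposition is dependency-preserving.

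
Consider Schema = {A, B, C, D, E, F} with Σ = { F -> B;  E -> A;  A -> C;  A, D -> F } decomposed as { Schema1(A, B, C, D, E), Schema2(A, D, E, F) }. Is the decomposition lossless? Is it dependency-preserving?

lossless but not dependency-preserving

Lossless test: (A, D, E)⁺ = {A, B, C, D, E, F}, which contains all of one fragment — lossless.
Dependency preservation: the restricted closure of {F} across the fragments never reaches {B}, so F → B cannot be enforced without a join — not preserved.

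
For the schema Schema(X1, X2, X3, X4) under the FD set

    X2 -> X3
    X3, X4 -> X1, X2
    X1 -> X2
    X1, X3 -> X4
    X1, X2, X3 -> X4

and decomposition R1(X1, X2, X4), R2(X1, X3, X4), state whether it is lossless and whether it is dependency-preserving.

lossless but not dependency-preserving

Lossless test: (X1, X4)⁺ = {X1, X2, X3, X4}, which contains all of one fragment — lossless.
Dependency preservation: the restricted closure of {X2} across the fragments never reaches {X3}, so X2 → X3 cannot be enforced without a join — not preserved.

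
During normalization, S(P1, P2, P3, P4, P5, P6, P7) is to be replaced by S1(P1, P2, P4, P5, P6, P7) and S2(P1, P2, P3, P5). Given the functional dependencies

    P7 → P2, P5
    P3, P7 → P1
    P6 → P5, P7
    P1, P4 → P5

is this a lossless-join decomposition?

Common attributes: S1 ∩ S2 = {P1, P2, P5}.
No dependency enlarges {P1, P2, P5}, so (P1, P2, P5)⁺ = {P1, P2, P5}.
The closure contains neither all of S1 = {P1, P2, P4, P5, P6, P7} nor all of S2 = {P1, P2, P3, P5}, so the common attributes are not a superkey of either fragment. The join is lossy.

No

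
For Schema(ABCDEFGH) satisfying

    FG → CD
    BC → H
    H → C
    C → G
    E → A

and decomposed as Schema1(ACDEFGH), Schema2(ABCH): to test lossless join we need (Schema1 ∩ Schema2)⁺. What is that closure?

ACGH

Schema1 ∩ Schema2 = {ACH}.
C → G applies, adding G
Closure: {ACGH}.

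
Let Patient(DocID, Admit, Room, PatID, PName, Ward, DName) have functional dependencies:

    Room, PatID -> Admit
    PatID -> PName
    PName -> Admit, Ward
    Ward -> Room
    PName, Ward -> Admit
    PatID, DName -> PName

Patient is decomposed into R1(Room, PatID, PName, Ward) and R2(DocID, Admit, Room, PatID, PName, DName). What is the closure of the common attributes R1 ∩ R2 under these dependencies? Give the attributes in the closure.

Admit, Room, PatID, PName, Ward

R1 ∩ R2 = {Room, PatID, PName}.
Room, PatID → Admit applies, adding Admit
PName → Admit, Ward applies, adding Ward
Closure: {Admit, Room, PatID, PName, Ward}.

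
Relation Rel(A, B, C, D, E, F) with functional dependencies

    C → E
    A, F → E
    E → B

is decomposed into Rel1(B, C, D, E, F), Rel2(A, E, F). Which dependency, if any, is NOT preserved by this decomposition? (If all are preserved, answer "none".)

C → E lies within Rel1.
A, F → E lies within Rel2.
E → B lies within Rel1.
Every dependency is enforceable on the fragments, so the decomposition is dependency-preserving.

none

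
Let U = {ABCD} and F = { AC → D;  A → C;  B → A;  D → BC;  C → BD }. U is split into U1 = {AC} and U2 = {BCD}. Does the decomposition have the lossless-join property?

Common attributes: U1 ∩ U2 = {C}.
Closure of {C}: C → BD applies, adding BD; B → A applies, adding A. So (C)⁺ = {ABCD}.
This closure contains every attribute of U1, so U1 ∩ U2 → U1. The join is lossless.

Yes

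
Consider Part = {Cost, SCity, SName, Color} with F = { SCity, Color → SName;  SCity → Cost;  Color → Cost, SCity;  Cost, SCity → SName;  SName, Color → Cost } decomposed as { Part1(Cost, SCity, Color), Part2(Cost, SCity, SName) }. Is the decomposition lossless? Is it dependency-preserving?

lossless and dependency-preserving

Lossless test: (Cost, SCity)⁺ = {Cost, SCity, SName}, which contains all of one fragment — lossless.
Dependency preservation: SCity, Color → SName; SName, Color → Cost are not contained in any single fragment, but the restricted closure of each left-hand side across the fragments still reaches the right-hand side; the remaining FDs each lie inside some fragment. All dependencies are preserved.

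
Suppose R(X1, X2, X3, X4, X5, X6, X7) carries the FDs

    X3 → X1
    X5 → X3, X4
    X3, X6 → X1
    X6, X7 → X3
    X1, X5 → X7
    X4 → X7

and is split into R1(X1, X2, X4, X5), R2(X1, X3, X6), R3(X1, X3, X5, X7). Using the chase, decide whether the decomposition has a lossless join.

No

Chase test. Columns are X1, X2, X3, X4, X5, X6, X7; row i has aⱼ where attribute j ∈ Ri, else bᵢⱼ.
Initial tableau (one row per fragment):
  row 1: a1 a2 b13 a4 a5 b16 b17
  row 2: a1 b22 a3 b24 b25 a6 b27
  row 3: a1 b32 a3 b34 a5 b36 a7
Rows 1 and 3 agree on X5; apply X5→X3, X4 and equate their X3, X4 entries.
Rows 1 and 3 agree on X1, X5; apply X1, X5→X7 and equate their X7 entries.
No row becomes fully distinguished — the join is lossy.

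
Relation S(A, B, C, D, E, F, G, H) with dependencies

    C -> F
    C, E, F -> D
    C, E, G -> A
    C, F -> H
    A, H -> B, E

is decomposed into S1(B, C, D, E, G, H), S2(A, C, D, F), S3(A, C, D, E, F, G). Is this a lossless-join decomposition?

Yes

Chase test. Columns are A, B, C, D, E, F, G, H; row i has aⱼ where attribute j ∈ Si, else bᵢⱼ.
Initial tableau (one row per fragment):
  row 1: b11 a2 a3 a4 a5 b16 a7 a8
  row 2: a1 b22 a3 a4 b25 a6 b27 b28
  row 3: a1 b32 a3 a4 a5 a6 a7 b38
Rows 1 and 2 agree on C; apply C→F and equate their F entries.
Rows 1 and 3 agree on C, E, G; apply C, E, G→A and equate their A entries.
Rows 1 and 2 agree on C, F; apply C, F→H and equate their H entries.
Rows 1 and 3 agree on C, F; apply C, F→H and equate their H entries.
Rows 1 and 2 agree on A, H; apply A, H→B, E and equate their B, E entries.
Rows 1 and 3 agree on A, H; apply A, H→B, E and equate their B, E entries.
Row 1 is now all distinguished symbols — the join is lossless.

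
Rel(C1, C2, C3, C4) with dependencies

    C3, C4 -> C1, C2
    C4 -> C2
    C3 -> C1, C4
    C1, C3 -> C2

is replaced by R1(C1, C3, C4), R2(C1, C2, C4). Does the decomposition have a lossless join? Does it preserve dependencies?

lossless and dependency-preserving

Lossless test: (C1, C4)⁺ = {C1, C2, C4}, which contains all of one fragment — lossless.
Dependency preservation: C3, C4 → C1, C2; C1, C3 → C2 are not contained in any single fragment, but the restricted closure of each left-hand side across the fragments still reaches the right-hand side; the remaining FDs each lie inside some fragment. All dependencies are preserved.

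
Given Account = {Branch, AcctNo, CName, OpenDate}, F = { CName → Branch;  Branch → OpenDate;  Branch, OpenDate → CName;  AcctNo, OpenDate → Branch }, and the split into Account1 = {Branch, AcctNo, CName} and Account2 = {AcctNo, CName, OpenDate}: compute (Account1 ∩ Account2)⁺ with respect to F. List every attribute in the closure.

Account1 ∩ Account2 = {AcctNo, CName}.
CName → Branch applies, adding Branch
Branch → OpenDate applies, adding OpenDate
Closure: {Branch, AcctNo, CName, OpenDate}.

Branch, AcctNo, CName, OpenDate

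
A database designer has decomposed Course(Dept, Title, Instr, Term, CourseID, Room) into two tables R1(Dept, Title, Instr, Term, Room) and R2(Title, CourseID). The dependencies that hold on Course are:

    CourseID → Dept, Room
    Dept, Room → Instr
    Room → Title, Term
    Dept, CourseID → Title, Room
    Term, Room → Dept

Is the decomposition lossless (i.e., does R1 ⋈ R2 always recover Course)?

No

Common attributes: R1 ∩ R2 = {Title}.
No dependency enlarges {Title}, so (Title)⁺ = {Title}.
The closure contains neither all of R1 = {Dept, Title, Instr, Term, Room} nor all of R2 = {Title, CourseID}, so the common attributes are not a superkey of either fragment. The join is lossy.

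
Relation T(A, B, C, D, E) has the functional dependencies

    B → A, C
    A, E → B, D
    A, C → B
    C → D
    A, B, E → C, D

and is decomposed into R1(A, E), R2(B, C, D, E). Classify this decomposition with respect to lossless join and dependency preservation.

lossy and not dependency-preserving

Lossless test: (E)⁺ = {E}, which is a superkey of neither fragment — lossy.
Dependency preservation: the restricted closure of {B} across the fragments never reaches {A, C}, so B → A, C cannot be enforced without a join — not preserved.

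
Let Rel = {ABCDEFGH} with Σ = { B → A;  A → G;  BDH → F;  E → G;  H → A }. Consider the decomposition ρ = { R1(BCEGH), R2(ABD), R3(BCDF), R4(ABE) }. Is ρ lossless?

Chase test. Columns are ABCDEFGH; row i has aⱼ where attribute j ∈ Ri, else bᵢⱼ.
Initial tableau (one row per fragment):
  row 1: b11 a2 a3 b14 a5 b16 a7 a8
  row 2: a1 a2 b23 a4 b25 b26 b27 b28
  row 3: b31 a2 a3 a4 b35 a6 b37 b38
  row 4: a1 a2 b43 b44 a5 b46 b47 b48
Rows 1 and 2 agree on B; apply B→A and equate their A entries.
Rows 1 and 3 agree on B; apply B→A and equate their A entries.
Rows 1 and 2 agree on A; apply A→G and equate their G entries.
Rows 1 and 3 agree on A; apply A→G and equate their G entries.
Rows 1 and 4 agree on A; apply A→G and equate their G entries.
No row becomes fully distinguished — the join is lossy.

No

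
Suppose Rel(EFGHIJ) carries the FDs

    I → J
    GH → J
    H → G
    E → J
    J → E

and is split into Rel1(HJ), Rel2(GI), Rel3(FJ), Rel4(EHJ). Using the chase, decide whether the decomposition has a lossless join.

No

Chase test. Columns are EFGHIJ; row i has aⱼ where attribute j ∈ Reli, else bᵢⱼ.
Initial tableau (one row per fragment):
  row 1: b11 b12 b13 a4 b15 a6
  row 2: b21 b22 a3 b24 a5 b26
  row 3: b31 a2 b33 b34 b35 a6
  row 4: a1 b42 b43 a4 b45 a6
Rows 1 and 4 agree on H; apply H→G and equate their G entries.
Rows 1 and 3 agree on J; apply J→E and equate their E entries.
Rows 1 and 4 agree on J; apply J→E and equate their E entries.
No row becomes fully distinguished — the join is lossy.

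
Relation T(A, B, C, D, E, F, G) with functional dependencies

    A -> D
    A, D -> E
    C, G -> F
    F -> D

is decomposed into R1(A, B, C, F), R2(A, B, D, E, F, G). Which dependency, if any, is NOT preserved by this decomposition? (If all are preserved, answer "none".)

Check C, G → F: no single fragment contains all of {C, F, G}, and the restricted closure of {C, G} across the fragments never reaches {F}.
A → D is preserved.
A, D → E is preserved.
F → D is preserved.

C, G -> F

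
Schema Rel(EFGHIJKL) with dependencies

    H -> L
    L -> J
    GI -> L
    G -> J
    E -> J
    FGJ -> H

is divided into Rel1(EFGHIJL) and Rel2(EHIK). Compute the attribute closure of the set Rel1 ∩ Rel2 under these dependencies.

EHIJL

Rel1 ∩ Rel2 = {EHI}.
H → L applies, adding L
L → J applies, adding J
Closure: {EHIJL}.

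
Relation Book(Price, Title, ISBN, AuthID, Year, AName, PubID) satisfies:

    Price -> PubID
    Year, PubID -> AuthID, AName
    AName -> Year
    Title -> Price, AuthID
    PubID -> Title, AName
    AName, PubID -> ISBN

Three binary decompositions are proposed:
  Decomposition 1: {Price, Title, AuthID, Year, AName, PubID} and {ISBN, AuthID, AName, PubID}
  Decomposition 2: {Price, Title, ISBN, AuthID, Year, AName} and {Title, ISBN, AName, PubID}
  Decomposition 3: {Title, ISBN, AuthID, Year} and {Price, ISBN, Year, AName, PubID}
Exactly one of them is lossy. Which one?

Decomposition 3

Decomposition 1: common = {AuthID, AName, PubID}, closure = {Price, Title, ISBN, AuthID, Year, AName, PubID} → lossless.
Decomposition 2: common = {Title, ISBN, AName}, closure = {Price, Title, ISBN, AuthID, Year, AName, PubID} → lossless.
Decomposition 3: common = {ISBN, Year}, closure = {ISBN, Year} → lossy.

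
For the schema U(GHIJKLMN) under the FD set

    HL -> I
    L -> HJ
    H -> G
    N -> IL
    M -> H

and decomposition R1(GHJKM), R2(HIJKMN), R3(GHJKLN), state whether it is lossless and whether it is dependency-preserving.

lossless but not dependency-preserving

Lossless test (chase): Rows 1 and 2 agree on H; apply H→G and equate their G entries. Rows 2 and 3 agree on N; apply N→IL and equate their IL entries. Row 2 is now all distinguished symbols — the join is lossless.
Dependency preservation: the restricted closure of {HL} across the fragments never reaches {I}, so HL → I cannot be enforced without a join — not preserved.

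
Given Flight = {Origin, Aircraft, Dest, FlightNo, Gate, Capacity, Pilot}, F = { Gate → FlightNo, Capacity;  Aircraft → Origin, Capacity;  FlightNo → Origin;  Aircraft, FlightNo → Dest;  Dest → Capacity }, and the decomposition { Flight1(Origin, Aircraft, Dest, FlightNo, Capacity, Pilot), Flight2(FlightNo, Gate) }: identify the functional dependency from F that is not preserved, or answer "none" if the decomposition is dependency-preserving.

Gate → FlightNo, Capacity

Check Gate → FlightNo, Capacity: no single fragment contains all of {FlightNo, Gate, Capacity}, and the restricted closure of {Gate} across the fragments never reaches {FlightNo, Capacity}.
Aircraft → Origin, Capacity is preserved.
FlightNo → Origin is preserved.
Aircraft, FlightNo → Dest is preserved.
Dest → Capacity is preserved.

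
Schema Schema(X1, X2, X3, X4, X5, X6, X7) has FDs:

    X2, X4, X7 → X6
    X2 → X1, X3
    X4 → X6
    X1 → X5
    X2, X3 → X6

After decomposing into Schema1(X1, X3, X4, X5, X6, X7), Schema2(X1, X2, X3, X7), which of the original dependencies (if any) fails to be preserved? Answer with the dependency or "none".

X2, X3 → X6

Check X2, X3 → X6: no single fragment contains all of {X2, X3, X6}, and the restricted closure of {X2, X3} across the fragments never reaches {X6}.
X2, X4, X7 → X6 is preserved.
X2 → X1, X3 is preserved.
X4 → X6 is preserved.
X1 → X5 is preserved.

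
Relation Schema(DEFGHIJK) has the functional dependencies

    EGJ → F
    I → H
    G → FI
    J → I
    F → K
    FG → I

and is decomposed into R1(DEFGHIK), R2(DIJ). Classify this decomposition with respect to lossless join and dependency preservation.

lossy but dependency-preserving

Lossless test: (DI)⁺ = {DHI}, which is a superkey of neither fragment — lossy.
Dependency preservation: EGJ → F is not contained in any single fragment, but the restricted closure of its left-hand side across the fragments still reaches the right-hand side; the remaining FDs each lie inside some fragment. All dependencies are preserved.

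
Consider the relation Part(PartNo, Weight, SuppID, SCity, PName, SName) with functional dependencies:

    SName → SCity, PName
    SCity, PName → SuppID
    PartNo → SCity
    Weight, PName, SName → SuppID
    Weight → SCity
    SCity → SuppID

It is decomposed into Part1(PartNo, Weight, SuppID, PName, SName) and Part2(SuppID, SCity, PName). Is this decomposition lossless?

Common attributes: Part1 ∩ Part2 = {SuppID, PName}.
No dependency enlarges {SuppID, PName}, so (SuppID, PName)⁺ = {SuppID, PName}.
The closure contains neither all of Part1 = {PartNo, Weight, SuppID, PName, SName} nor all of Part2 = {SuppID, SCity, PName}, so the common attributes are not a superkey of either fragment. The join is lossy.

No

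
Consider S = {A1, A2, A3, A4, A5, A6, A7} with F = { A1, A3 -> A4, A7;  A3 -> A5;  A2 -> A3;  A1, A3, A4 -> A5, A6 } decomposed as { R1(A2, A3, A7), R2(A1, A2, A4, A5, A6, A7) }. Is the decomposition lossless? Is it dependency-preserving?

lossless but not dependency-preserving

Lossless test: (A2, A7)⁺ = {A2, A3, A5, A7}, which contains all of one fragment — lossless.
Dependency preservation: the restricted closure of {A1, A3} across the fragments never reaches {A4, A7}, so A1, A3 → A4, A7 cannot be enforced without a join — not preserved.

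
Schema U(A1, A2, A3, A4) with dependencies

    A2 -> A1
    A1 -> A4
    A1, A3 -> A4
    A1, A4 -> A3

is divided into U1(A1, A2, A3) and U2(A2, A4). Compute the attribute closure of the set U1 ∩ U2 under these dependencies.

A1, A2, A3, A4

U1 ∩ U2 = {A2}.
A2 → A1 applies, adding A1
A1 → A4 applies, adding A4
A1, A4 → A3 applies, adding A3
Closure: {A1, A2, A3, A4}.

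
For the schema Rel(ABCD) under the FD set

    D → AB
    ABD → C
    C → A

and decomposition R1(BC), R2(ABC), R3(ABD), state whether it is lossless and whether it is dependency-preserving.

lossy and not dependency-preserving

Lossless test (chase): Rows 1 and 2 agree on C; apply C→A and equate their A entries. No row becomes fully distinguished — the join is lossy.
Dependency preservation: the restricted closure of {ABD} across the fragments never reaches {C}, so ABD → C cannot be enforced without a join — not preserved.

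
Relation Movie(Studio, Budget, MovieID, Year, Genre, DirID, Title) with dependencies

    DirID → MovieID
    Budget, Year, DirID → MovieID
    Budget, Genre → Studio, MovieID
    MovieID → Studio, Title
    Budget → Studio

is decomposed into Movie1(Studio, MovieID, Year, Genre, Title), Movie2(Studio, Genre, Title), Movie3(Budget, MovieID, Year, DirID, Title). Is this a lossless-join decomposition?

No

Chase test. Columns are Studio, Budget, MovieID, Year, Genre, DirID, Title; row i has aⱼ where attribute j ∈ Moviei, else bᵢⱼ.
Initial tableau (one row per fragment):
  row 1: a1 b12 a3 a4 a5 b16 a7
  row 2: a1 b22 b23 b24 a5 b26 a7
  row 3: b31 a2 a3 a4 b35 a6 a7
Rows 1 and 3 agree on MovieID; apply MovieID→Studio, Title and equate their Studio, Title entries.
No row becomes fully distinguished — the join is lossy.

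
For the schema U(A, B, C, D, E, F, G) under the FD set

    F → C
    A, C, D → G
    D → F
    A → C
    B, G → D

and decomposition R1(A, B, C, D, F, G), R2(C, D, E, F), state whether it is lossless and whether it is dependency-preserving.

lossy but dependency-preserving

Lossless test: (C, D, F)⁺ = {C, D, F}, which is a superkey of neither fragment — lossy.
Dependency preservation: every FD's attributes lie within a single fragment, so each can be enforced locally — preserved.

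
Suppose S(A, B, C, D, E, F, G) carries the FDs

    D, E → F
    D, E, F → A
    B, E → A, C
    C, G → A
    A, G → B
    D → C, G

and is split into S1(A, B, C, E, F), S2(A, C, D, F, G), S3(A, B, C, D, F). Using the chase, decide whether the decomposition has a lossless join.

No

Chase test. Columns are A, B, C, D, E, F, G; row i has aⱼ where attribute j ∈ Si, else bᵢⱼ.
Initial tableau (one row per fragment):
  row 1: a1 a2 a3 b14 a5 a6 b17
  row 2: a1 b22 a3 a4 b25 a6 a7
  row 3: a1 a2 a3 a4 b35 a6 b37
Rows 2 and 3 agree on D; apply D→C, G and equate their C, G entries.
Rows 2 and 3 agree on A, G; apply A, G→B and equate their B entries.
No row becomes fully distinguished — the join is lossy.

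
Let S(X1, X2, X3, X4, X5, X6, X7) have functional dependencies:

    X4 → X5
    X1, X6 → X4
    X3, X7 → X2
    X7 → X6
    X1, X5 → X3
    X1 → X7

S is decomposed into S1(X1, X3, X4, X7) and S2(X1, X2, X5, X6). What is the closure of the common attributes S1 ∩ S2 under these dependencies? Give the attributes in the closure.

X1, X2, X3, X4, X5, X6, X7

S1 ∩ S2 = {X1}.
X1 → X7 applies, adding X7
X7 → X6 applies, adding X6
X1, X6 → X4 applies, adding X4
X4 → X5 applies, adding X5
X1, X5 → X3 applies, adding X3
X3, X7 → X2 applies, adding X2
Closure: {X1, X2, X3, X4, X5, X6, X7}.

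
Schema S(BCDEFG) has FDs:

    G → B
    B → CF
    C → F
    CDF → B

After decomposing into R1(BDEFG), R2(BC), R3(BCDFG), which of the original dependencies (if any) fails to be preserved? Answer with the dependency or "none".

none

G → B lies within R1.
B → CF lies within R3.
C → F lies within R3.
CDF → B lies within R3.
Every dependency is enforceable on the fragments, so the decomposition is dependency-preserving.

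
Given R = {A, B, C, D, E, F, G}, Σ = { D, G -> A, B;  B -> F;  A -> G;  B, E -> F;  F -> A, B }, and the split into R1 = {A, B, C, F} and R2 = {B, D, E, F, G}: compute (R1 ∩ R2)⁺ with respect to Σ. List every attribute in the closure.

R1 ∩ R2 = {B, F}.
F → A, B applies, adding A
A → G applies, adding G
Closure: {A, B, F, G}.

A, B, F, G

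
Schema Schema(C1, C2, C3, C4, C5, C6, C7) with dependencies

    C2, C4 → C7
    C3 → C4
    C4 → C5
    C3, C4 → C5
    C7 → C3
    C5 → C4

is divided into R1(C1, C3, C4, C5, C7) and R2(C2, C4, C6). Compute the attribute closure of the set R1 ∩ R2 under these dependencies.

C4, C5

R1 ∩ R2 = {C4}.
C4 → C5 applies, adding C5
Closure: {C4, C5}.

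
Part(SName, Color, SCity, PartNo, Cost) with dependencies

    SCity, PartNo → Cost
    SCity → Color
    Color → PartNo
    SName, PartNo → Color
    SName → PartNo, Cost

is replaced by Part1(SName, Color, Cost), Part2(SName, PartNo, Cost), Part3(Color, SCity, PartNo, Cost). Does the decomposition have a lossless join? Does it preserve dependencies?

lossy but dependency-preserving

Lossless test (chase): Rows 1 and 3 agree on Color; apply Color→PartNo and equate their PartNo entries. Rows 1 and 2 agree on SName, PartNo; apply SName, PartNo→Color and equate their Color entries. No row becomes fully distinguished — the join is lossy.
Dependency preservation: SName, PartNo → Color is not contained in any single fragment, but the restricted closure of its left-hand side across the fragments still reaches the right-hand side; the remaining FDs each lie inside some fragment. All dependencies are preserved.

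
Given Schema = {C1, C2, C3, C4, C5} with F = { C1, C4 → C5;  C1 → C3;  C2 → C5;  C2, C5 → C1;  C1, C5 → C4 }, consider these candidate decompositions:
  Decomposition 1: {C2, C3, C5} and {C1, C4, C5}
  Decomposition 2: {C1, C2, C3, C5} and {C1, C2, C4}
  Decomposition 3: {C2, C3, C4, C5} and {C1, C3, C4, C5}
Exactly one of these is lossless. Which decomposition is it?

Decomposition 2

Decomposition 1: common = {C5}, closure = {C5} → lossy.
Decomposition 2: common = {C1, C2}, closure = {C1, C2, C3, C4, C5} → lossless.
Decomposition 3: common = {C3, C4, C5}, closure = {C3, C4, C5} → lossy.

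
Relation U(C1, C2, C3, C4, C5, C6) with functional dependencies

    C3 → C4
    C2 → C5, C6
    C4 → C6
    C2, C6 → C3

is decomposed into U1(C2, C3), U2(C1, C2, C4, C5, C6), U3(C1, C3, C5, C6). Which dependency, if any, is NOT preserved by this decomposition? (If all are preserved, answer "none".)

C3 → C4

Check C3 → C4: no single fragment contains all of {C3, C4}, and the restricted closure of {C3} across the fragments never reaches {C4}.
C2 → C5, C6 is preserved.
C4 → C6 is preserved.
C2, C6 → C3 is preserved.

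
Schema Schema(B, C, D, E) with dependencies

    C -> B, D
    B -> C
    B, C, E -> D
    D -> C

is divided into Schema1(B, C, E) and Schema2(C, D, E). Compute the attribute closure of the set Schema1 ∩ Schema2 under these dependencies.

B, C, D, E

Schema1 ∩ Schema2 = {C, E}.
C → B, D applies, adding B, D
Closure: {B, C, D, E}.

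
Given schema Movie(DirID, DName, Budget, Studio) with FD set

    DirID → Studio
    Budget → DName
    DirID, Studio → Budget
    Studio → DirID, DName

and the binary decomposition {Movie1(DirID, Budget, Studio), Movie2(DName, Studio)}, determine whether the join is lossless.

Common attributes: Movie1 ∩ Movie2 = {Studio}.
Closure of {Studio}: Studio → DirID, DName applies, adding DirID, DName; DirID, Studio → Budget applies, adding Budget. So (Studio)⁺ = {DirID, DName, Budget, Studio}.
This closure contains every attribute of Movie1, so Movie1 ∩ Movie2 → Movie1. The join is lossless.

Yes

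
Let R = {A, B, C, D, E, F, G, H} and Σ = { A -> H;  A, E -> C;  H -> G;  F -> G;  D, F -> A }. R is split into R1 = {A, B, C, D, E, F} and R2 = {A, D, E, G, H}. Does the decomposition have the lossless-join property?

Yes

Common attributes: R1 ∩ R2 = {A, D, E}.
Closure of {A, D, E}: A → H applies, adding H; A, E → C applies, adding C; H → G applies, adding G. So (A, D, E)⁺ = {A, C, D, E, G, H}.
This closure contains every attribute of R2, so R1 ∩ R2 → R2. The join is lossless.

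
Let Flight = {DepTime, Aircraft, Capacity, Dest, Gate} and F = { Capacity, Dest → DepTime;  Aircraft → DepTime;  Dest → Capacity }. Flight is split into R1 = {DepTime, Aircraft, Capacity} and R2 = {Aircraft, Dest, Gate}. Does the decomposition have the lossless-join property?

Common attributes: R1 ∩ R2 = {Aircraft}.
Closure of {Aircraft}: Aircraft → DepTime applies, adding DepTime. So (Aircraft)⁺ = {DepTime, Aircraft}.
The closure contains neither all of R1 = {DepTime, Aircraft, Capacity} nor all of R2 = {Aircraft, Dest, Gate}, so the common attributes are not a superkey of either fragment. The join is lossy.

No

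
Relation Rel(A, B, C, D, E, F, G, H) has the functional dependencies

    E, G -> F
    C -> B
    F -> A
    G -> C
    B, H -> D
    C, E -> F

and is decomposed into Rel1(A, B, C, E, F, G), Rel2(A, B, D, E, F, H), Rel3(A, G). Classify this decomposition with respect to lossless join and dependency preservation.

lossy but dependency-preserving

Lossless test (chase): Rows 1 and 3 agree on G; apply G→C and equate their C entries. Rows 1 and 3 agree on C; apply C→B and equate their B entries. No row becomes fully distinguished — the join is lossy.
Dependency preservation: every FD's attributes lie within a single fragment, so each can be enforced locally — preserved.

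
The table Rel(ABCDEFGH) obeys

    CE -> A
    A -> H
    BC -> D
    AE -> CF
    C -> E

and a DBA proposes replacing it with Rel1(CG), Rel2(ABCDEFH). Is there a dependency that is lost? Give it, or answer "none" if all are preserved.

none

CE → A lies within Rel2.
A → H lies within Rel2.
BC → D lies within Rel2.
AE → CF lies within Rel2.
C → E lies within Rel2.
Every dependency is enforceable on the fragments, so the decomposition is dependency-preserving.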